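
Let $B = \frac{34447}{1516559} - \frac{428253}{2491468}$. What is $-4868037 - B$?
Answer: $- \frac{2627667692501423059}{539779745516} \approx -4.868 \cdot 10^{6}$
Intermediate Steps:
$B = - \frac{80521049033}{539779745516}$ ($B = 34447 \cdot \frac{1}{1516559} - \frac{61179}{355924} = \frac{34447}{1516559} - \frac{61179}{355924} = - \frac{80521049033}{539779745516} \approx -0.14917$)
$-4868037 - B = -4868037 - - \frac{80521049033}{539779745516} = -4868037 + \frac{80521049033}{539779745516} = - \frac{2627667692501423059}{539779745516}$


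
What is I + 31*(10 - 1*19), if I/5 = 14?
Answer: -209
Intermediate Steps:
I = 70 (I = 5*14 = 70)
I + 31*(10 - 1*19) = 70 + 31*(10 - 1*19) = 70 + 31*(10 - 19) = 70 + 31*(-9) = 70 - 279 = -209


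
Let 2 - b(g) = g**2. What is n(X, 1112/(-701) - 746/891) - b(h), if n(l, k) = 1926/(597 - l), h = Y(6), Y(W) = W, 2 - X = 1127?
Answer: 10079/287 ≈ 35.118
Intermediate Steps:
X = -1125 (X = 2 - 1*1127 = 2 - 1127 = -1125)
h = 6
b(g) = 2 - g**2
n(X, 1112/(-701) - 746/891) - b(h) = -1926/(-597 - 1125) - (2 - 1*6**2) = -1926/(-1722) - (2 - 1*36) = -1926*(-1/1722) - (2 - 36) = 321/287 - 1*(-34) = 321/287 + 34 = 10079/287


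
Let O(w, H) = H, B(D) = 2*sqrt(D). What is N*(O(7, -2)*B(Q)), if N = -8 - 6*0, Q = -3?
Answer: 32*I*sqrt(3) ≈ 55.426*I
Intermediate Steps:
N = -8 (N = -8 + 0 = -8)
N*(O(7, -2)*B(Q)) = -(-16)*2*sqrt(-3) = -(-16)*2*(I*sqrt(3)) = -(-16)*2*I*sqrt(3) = -(-32)*I*sqrt(3) = 32*I*sqrt(3)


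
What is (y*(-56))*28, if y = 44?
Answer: -68992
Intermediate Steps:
(y*(-56))*28 = (44*(-56))*28 = -2464*28 = -68992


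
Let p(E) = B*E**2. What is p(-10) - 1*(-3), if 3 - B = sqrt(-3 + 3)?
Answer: 303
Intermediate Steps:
B = 3 (B = 3 - sqrt(-3 + 3) = 3 - sqrt(0) = 3 - 1*0 = 3 + 0 = 3)
p(E) = 3*E**2
p(-10) - 1*(-3) = 3*(-10)**2 - 1*(-3) = 3*100 + 3 = 300 + 3 = 303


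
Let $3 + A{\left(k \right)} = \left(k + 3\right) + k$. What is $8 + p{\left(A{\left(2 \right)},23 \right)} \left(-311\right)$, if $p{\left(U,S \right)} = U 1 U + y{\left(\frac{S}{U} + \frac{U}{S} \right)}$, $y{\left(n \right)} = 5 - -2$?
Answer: $-7145$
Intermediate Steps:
$y{\left(n \right)} = 7$ ($y{\left(n \right)} = 5 + 2 = 7$)
$A{\left(k \right)} = 2 k$ ($A{\left(k \right)} = -3 + \left(\left(k + 3\right) + k\right) = -3 + \left(\left(3 + k\right) + k\right) = -3 + \left(3 + 2 k\right) = 2 k$)
$p{\left(U,S \right)} = 7 + U^{2}$ ($p{\left(U,S \right)} = U 1 U + 7 = U U + 7 = U^{2} + 7 = 7 + U^{2}$)
$8 + p{\left(A{\left(2 \right)},23 \right)} \left(-311\right) = 8 + \left(7 + \left(2 \cdot 2\right)^{2}\right) \left(-311\right) = 8 + \left(7 + 4^{2}\right) \left(-311\right) = 8 + \left(7 + 16\right) \left(-311\right) = 8 + 23 \left(-311\right) = 8 - 7153 = -7145$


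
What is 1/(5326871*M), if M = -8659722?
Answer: -1/46129221989862 ≈ -2.1678e-14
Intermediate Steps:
1/(5326871*M) = 1/(5326871*(-8659722)) = (1/5326871)*(-1/8659722) = -1/46129221989862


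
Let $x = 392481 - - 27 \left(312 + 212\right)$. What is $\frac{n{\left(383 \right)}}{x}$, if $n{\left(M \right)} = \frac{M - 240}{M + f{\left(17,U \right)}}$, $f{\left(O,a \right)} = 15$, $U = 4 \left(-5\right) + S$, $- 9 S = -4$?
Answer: $\frac{143}{161838342} \approx 8.836 \cdot 10^{-7}$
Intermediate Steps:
$S = \frac{4}{9}$ ($S = \left(- \frac{1}{9}\right) \left(-4\right) = \frac{4}{9} \approx 0.44444$)
$U = - \frac{176}{9}$ ($U = 4 \left(-5\right) + \frac{4}{9} = -20 + \frac{4}{9} = - \frac{176}{9} \approx -19.556$)
$n{\left(M \right)} = \frac{-240 + M}{15 + M}$ ($n{\left(M \right)} = \frac{M - 240}{M + 15} = \frac{-240 + M}{15 + M}$)
$x = 406629$ ($x = 392481 - \left(-27\right) 524 = 392481 - -14148 = 392481 + 14148 = 406629$)
$\frac{n{\left(383 \right)}}{x} = \frac{\frac{1}{15 + 383} \left(-240 + 383\right)}{406629} = \frac{1}{398} \cdot 143 \cdot \frac{1}{406629} = \frac{143}{398} \cdot \frac{1}{406629} = \frac{143}{161838342}$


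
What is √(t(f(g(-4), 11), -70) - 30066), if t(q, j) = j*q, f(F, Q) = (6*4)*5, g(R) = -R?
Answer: 3*I*√4274 ≈ 196.13*I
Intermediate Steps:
f(F, Q) = 120 (f(F, Q) = 24*5 = 120)
√(t(f(g(-4), 11), -70) - 30066) = √(-70*120 - 30066) = √(-8400 - 30066) = √(-38466) = 3*I*√4274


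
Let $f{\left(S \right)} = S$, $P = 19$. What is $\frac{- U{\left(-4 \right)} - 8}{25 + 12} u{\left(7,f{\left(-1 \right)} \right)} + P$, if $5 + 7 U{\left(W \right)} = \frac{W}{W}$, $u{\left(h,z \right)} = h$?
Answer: $\frac{651}{37} \approx 17.595$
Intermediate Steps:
$U{\left(W \right)} = - \frac{4}{7}$ ($U{\left(W \right)} = - \frac{5}{7} + \frac{W \frac{1}{W}}{7} = - \frac{5}{7} + \frac{1}{7} \cdot 1 = - \frac{5}{7} + \frac{1}{7} = - \frac{4}{7}$)
$\frac{- U{\left(-4 \right)} - 8}{25 + 12} u{\left(7,f{\left(-1 \right)} \right)} + P = \frac{\left(-1\right) \left(- \frac{4}{7}\right) - 8}{25 + 12} \cdot 7 + 19 = \frac{\frac{4}{7} - 8}{37} \cdot 7 + 19 = \left(- \frac{52}{7}\right) \frac{1}{37} \cdot 7 + 19 = \left(- \frac{52}{259}\right) 7 + 19 = - \frac{52}{37} + 19 = \frac{651}{37}$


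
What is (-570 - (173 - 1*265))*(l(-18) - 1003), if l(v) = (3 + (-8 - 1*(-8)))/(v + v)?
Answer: 2876843/6 ≈ 4.7947e+5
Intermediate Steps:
l(v) = 3/(2*v) (l(v) = (3 + (-8 + 8))/((2*v)) = (3 + 0)*(1/(2*v)) = 3*(1/(2*v)) = 3/(2*v))
(-570 - (173 - 1*265))*(l(-18) - 1003) = (-570 - (173 - 1*265))*((3/2)/(-18) - 1003) = (-570 - (173 - 265))*((3/2)*(-1/18) - 1003) = (-570 - 1*(-92))*(-1/12 - 1003) = (-570 + 92)*(-12037/12) = -478*(-12037/12) = 2876843/6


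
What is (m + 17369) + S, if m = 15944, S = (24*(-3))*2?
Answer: 33169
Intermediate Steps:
S = -144 (S = -72*2 = -144)
(m + 17369) + S = (15944 + 17369) - 144 = 33313 - 144 = 33169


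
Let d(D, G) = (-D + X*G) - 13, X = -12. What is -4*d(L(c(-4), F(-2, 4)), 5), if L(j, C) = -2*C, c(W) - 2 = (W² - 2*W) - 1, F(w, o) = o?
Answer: 260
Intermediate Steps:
c(W) = 1 + W² - 2*W (c(W) = 2 + ((W² - 2*W) - 1) = 2 + (-1 + W² - 2*W) = 1 + W² - 2*W)
d(D, G) = -13 - D - 12*G (d(D, G) = (-D - 12*G) - 13 = -13 - D - 12*G)
-4*d(L(c(-4), F(-2, 4)), 5) = -4*(-13 - (-2)*4 - 12*5) = -4*(-13 - 1*(-8) - 60) = -4*(-13 + 8 - 60) = -4*(-65) = 260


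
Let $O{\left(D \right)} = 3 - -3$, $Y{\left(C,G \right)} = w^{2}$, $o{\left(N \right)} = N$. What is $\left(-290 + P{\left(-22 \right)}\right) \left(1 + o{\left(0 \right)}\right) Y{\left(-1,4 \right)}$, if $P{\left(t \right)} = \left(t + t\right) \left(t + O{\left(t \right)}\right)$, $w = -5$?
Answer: $10350$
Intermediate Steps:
$Y{\left(C,G \right)} = 25$ ($Y{\left(C,G \right)} = \left(-5\right)^{2} = 25$)
$O{\left(D \right)} = 6$ ($O{\left(D \right)} = 3 + 3 = 6$)
$P{\left(t \right)} = 2 t \left(6 + t\right)$ ($P{\left(t \right)} = \left(t + t\right) \left(t + 6\right) = 2 t \left(6 + t\right)$)
$\left(-290 + P{\left(-22 \right)}\right) \left(1 + o{\left(0 \right)}\right) Y{\left(-1,4 \right)} = \left(-290 + 2 \left(-22\right) \left(6 - 22\right)\right) \left(1 + 0\right) 25 = \left(-290 + 2 \left(-22\right) \left(-16\right)\right) 1 \cdot 25 = \left(-290 + 704\right) 25 = 414 \cdot 25 = 10350$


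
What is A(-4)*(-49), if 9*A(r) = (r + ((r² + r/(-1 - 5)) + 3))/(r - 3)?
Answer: 329/27 ≈ 12.185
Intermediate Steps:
A(r) = (3 + r² + 5*r/6)/(9*(-3 + r)) (A(r) = ((r + ((r² + r/(-1 - 5)) + 3))/(r - 3))/9 = ((r + ((r² + r/(-6)) + 3))/(-3 + r))/9 = ((r + ((r² - r/6) + 3))/(-3 + r))/9 = ((r + (3 + r² - r/6))/(-3 + r))/9 = ((3 + r² + 5*r/6)/(-3 + r))/9 = (3 + r² + 5*r/6)/(9*(-3 + r)))
A(-4)*(-49) = ((18 + 5*(-4) + 6*(-4)²)/(54*(-3 - 4)))*(-49) = ((1/54)*(18 - 20 + 6*16)/(-7))*(-49) = ((1/54)*(-⅐)*(18 - 20 + 96))*(-49) = ((1/54)*(-⅐)*94)*(-49) = -47/189*(-49) = 329/27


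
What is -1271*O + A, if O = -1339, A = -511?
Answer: 1701358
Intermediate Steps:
-1271*O + A = -1271*(-1339) - 511 = 1701869 - 511 = 1701358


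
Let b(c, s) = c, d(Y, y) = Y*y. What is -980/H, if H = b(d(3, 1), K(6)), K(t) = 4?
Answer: -980/3 ≈ -326.67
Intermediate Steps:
H = 3 (H = 3*1 = 3)
-980/H = -980/3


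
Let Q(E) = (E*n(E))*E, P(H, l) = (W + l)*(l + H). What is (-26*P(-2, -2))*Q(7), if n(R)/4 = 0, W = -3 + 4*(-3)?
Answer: 0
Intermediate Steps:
W = -15 (W = -3 - 12 = -15)
n(R) = 0 (n(R) = 4*0 = 0)
P(H, l) = (-15 + l)*(H + l) (P(H, l) = (-15 + l)*(l + H) = (-15 + l)*(H + l))
Q(E) = 0 (Q(E) = (E*0)*E = 0*E = 0)
(-26*P(-2, -2))*Q(7) = -26*((-2)² - 15*(-2) - 15*(-2) - 2*(-2))*0 = -26*(4 + 30 + 30 + 4)*0 = -26*68*0 = -1768*0 = 0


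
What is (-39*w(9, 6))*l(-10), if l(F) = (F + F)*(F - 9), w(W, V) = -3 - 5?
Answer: 118560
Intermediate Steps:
w(W, V) = -8
l(F) = 2*F*(-9 + F) (l(F) = (2*F)*(-9 + F) = 2*F*(-9 + F))
(-39*w(9, 6))*l(-10) = (-39*(-8))*(2*(-10)*(-9 - 10)) = 312*(2*(-10)*(-19)) = 312*380 = 118560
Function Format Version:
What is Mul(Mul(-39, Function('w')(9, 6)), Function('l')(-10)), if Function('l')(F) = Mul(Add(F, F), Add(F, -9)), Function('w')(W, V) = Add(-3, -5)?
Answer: 118560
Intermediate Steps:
Function('w')(W, V) = -8
Function('l')(F) = Mul(2, F, Add(-9, F)) (Function('l')(F) = Mul(Mul(2, F), Add(-9, F)) = Mul(2, F, Add(-9, F)))
Mul(Mul(-39, Function('w')(9, 6)), Function('l')(-10)) = Mul(Mul(-39, -8), Mul(2, -10, Add(-9, -10))) = Mul(312, Mul(2, -10, -19)) = Mul(312, 380) = 118560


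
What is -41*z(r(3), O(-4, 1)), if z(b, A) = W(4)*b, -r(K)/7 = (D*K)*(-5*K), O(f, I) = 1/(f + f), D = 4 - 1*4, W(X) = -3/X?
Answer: 0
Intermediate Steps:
D = 0 (D = 4 - 4 = 0)
O(f, I) = 1/(2*f)
r(K) = 0 (r(K) = -7*0*K*(-5*K) = -0*(-5*K) = -7*0 = 0)
z(b, A) = -3*b/4 (z(b, A) = (-3/4)*b = (-3*1/4)*b = -3*b/4)
-41*z(r(3), O(-4, 1)) = -(-123)*0/4 = -41*0 = 0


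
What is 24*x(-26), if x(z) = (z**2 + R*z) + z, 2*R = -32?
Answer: 25584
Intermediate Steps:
R = -16 (R = (1/2)*(-32) = -16)
x(z) = z**2 - 15*z (x(z) = (z**2 - 16*z) + z = z**2 - 15*z)
24*x(-26) = 24*(-26*(-15 - 26)) = 24*(-26*(-41)) = 24*1066 = 25584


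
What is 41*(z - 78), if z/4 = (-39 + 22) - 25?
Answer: -10086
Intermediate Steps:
z = -168 (z = 4*((-39 + 22) - 25) = 4*(-17 - 25) = 4*(-42) = -168)
41*(z - 78) = 41*(-168 - 78) = 41*(-246) = -10086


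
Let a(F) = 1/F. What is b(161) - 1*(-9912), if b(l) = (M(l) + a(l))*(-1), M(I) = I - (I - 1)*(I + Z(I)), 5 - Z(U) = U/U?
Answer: 5820310/161 ≈ 36151.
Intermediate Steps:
Z(U) = 4 (Z(U) = 5 - U/U = 5 - 1*1 = 5 - 1 = 4)
a(F) = 1/F
M(I) = I - (-1 + I)*(4 + I) (M(I) = I - (I - 1)*(I + 4) = I - (-1 + I)*(4 + I))
b(l) = -4 + l² - 1/l + 2*l (b(l) = ((4 - l² - 2*l) + 1/l)*(-1) = (4 + 1/l - l² - 2*l)*(-1) = -4 + l² - 1/l + 2*l)
b(161) - 1*(-9912) = (-4 + 161² - 1/161 + 2*161) - 1*(-9912) = (-4 + 25921 - 1*1/161 + 322) + 9912 = (-4 + 25921 - 1/161 + 322) + 9912 = 4224478/161 + 9912 = 5820310/161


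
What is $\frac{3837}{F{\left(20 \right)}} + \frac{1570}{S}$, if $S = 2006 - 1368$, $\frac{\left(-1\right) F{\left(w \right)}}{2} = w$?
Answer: $- \frac{1192603}{12760} \approx -93.464$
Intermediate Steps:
$F{\left(w \right)} = - 2 w$
$S = 638$ ($S = 2006 - 1368 = 638$)
$\frac{3837}{F{\left(20 \right)}} + \frac{1570}{S} = \frac{3837}{\left(-2\right) 20} + \frac{1570}{638} = \frac{3837}{-40} + 1570 \cdot \frac{1}{638} = 3837 \left(- \frac{1}{40}\right) + \frac{785}{319} = - \frac{3837}{40} + \frac{785}{319} = - \frac{1192603}{12760}$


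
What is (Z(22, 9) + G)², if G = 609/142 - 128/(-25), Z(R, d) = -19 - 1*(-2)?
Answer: 726248601/12602500 ≈ 57.627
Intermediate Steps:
Z(R, d) = -17 (Z(R, d) = -19 + 2 = -17)
G = 33401/3550 (G = 609*(1/142) - 128*(-1/25) = 609/142 + 128/25 = 33401/3550 ≈ 9.4087)
(Z(22, 9) + G)² = (-17 + 33401/3550)² = (-26949/3550)² = 726248601/12602500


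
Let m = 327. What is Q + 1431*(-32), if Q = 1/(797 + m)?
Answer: -51470207/1124 ≈ -45792.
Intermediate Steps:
Q = 1/1124 (Q = 1/(797 + 327) = 1/1124 ≈ 0.00088968)
Q + 1431*(-32) = 1/1124 + 1431*(-32) = 1/1124 - 45792 = -51470207/1124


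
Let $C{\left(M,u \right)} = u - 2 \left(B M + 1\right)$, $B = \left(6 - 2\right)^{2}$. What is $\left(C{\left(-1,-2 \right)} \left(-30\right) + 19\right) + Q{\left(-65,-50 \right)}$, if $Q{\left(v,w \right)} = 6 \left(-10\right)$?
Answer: $-881$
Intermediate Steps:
$B = 16$ ($B = 4^{2} = 16$)
$Q{\left(v,w \right)} = -60$
$C{\left(M,u \right)} = -2 + u - 32 M$ ($C{\left(M,u \right)} = u - 2 \left(16 M + 1\right) = u - 2 \left(1 + 16 M\right) = u - \left(2 + 32 M\right) = -2 + u - 32 M$)
$\left(C{\left(-1,-2 \right)} \left(-30\right) + 19\right) + Q{\left(-65,-50 \right)} = \left(\left(-2 - 2 - -32\right) \left(-30\right) + 19\right) - 60 = \left(\left(-2 - 2 + 32\right) \left(-30\right) + 19\right) - 60 = \left(28 \left(-30\right) + 19\right) - 60 = \left(-840 + 19\right) - 60 = -821 - 60 = -881$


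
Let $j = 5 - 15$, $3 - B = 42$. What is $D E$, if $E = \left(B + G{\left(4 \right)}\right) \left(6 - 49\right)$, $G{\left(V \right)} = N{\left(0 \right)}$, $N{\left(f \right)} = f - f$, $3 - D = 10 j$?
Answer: $172731$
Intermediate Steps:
$B = -39$ ($B = 3 - 42 = -39$)
$j = -10$ ($j = 5 - 15 = -10$)
$D = 103$ ($D = 3 - 10 \left(-10\right) = 3 - -100 = 3 + 100 = 103$)
$N{\left(f \right)} = 0$
$G{\left(V \right)} = 0$
$E = 1677$ ($E = \left(-39 + 0\right) \left(6 - 49\right) = \left(-39\right) \left(-43\right) = 1677$)
$D E = 103 \cdot 1677 = 172731$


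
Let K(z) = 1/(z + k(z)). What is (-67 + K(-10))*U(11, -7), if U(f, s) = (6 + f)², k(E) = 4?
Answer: -116467/6 ≈ -19411.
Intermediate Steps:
K(z) = 1/(4 + z) (K(z) = 1/(z + 4) = 1/(4 + z))
(-67 + K(-10))*U(11, -7) = (-67 + 1/(4 - 10))*(6 + 11)² = (-67 + 1/(-6))*17² = (-67 - ⅙)*289 = -403/6*289 = -116467/6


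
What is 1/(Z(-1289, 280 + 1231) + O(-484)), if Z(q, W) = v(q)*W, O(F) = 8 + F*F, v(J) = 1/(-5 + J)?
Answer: 1294/303136105 ≈ 4.2687e-6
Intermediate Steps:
O(F) = 8 + F**2
Z(q, W) = W/(-5 + q)
1/(Z(-1289, 280 + 1231) + O(-484)) = 1/((280 + 1231)/(-5 - 1289) + (8 + (-484)**2)) = 1/(1511/(-1294) + (8 + 234256)) = 1/(1511*(-1/1294) + 234264) = 1/(-1511/1294 + 234264) = 1/(303136105/1294) = 1294/303136105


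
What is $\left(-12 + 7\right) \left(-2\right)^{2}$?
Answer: $-20$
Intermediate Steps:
$\left(-12 + 7\right) \left(-2\right)^{2} = \left(-5\right) 4 = -20$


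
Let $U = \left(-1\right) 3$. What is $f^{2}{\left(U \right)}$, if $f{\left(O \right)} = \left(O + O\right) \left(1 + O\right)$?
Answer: $144$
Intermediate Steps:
$U = -3$
$f{\left(O \right)} = 2 O \left(1 + O\right)$
$f^{2}{\left(U \right)} = \left(2 \left(-3\right) \left(1 - 3\right)\right)^{2} = \left(2 \left(-3\right) \left(-2\right)\right)^{2} = 12^{2} = 144$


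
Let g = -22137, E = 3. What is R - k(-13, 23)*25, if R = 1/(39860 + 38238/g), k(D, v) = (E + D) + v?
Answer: -95587105671/294114194 ≈ -325.00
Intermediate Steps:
k(D, v) = 3 + D + v (k(D, v) = (3 + D) + v = 3 + D + v)
R = 7379/294114194 (R = 1/(39860 + 38238/(-22137)) = 1/(39860 + 38238*(-1/22137)) = 1/(39860 - 12746/7379) = 1/(294114194/7379) = 7379/294114194 ≈ 2.5089e-5)
R - k(-13, 23)*25 = 7379/294114194 - (3 - 13 + 23)*25 = 7379/294114194 - 13*25 = 7379/294114194 - 1*325 = 7379/294114194 - 325 = -95587105671/294114194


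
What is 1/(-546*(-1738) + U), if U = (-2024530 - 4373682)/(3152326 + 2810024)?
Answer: 2981175/2828976854794 ≈ 1.0538e-6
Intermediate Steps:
U = -3199106/2981175 (U = -6398212/5962350 = -6398212*1/5962350 = -3199106/2981175 ≈ -1.0731)
1/(-546*(-1738) + U) = 1/(-546*(-1738) - 3199106/2981175) = 1/(948948 - 3199106/2981175) = 1/(2828976854794/2981175) = 2981175/2828976854794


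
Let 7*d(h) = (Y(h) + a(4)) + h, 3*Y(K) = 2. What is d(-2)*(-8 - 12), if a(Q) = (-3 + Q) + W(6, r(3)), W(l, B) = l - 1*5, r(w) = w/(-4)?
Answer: -40/21 ≈ -1.9048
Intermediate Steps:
Y(K) = ⅔ (Y(K) = (⅓)*2 = ⅔)
r(w) = -w/4 (r(w) = w*(-¼) = -w/4)
W(l, B) = -5 + l (W(l, B) = l - 5 = -5 + l)
a(Q) = -2 + Q (a(Q) = (-3 + Q) + (-5 + 6) = (-3 + Q) + 1 = -2 + Q)
d(h) = 8/21 + h/7 (d(h) = ((⅔ + (-2 + 4)) + h)/7 = ((⅔ + 2) + h)/7 = (8/3 + h)/7 = 8/21 + h/7)
d(-2)*(-8 - 12) = (8/21 + (⅐)*(-2))*(-8 - 12) = (8/21 - 2/7)*(-20) = (2/21)*(-20) = -40/21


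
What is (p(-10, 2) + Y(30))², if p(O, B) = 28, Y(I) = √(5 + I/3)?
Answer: (28 + √15)² ≈ 1015.9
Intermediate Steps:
Y(I) = √(5 + I/3) (Y(I) = √(5 + I*(⅓)) = √(5 + I/3))
(p(-10, 2) + Y(30))² = (28 + √(45 + 3*30)/3)² = (28 + √(45 + 90)/3)² = (28 + √135/3)² = (28 + (3*√15)/3)² = (28 + √15)²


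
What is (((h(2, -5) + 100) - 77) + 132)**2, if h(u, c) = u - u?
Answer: 24025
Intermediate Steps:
h(u, c) = 0
(((h(2, -5) + 100) - 77) + 132)**2 = (((0 + 100) - 77) + 132)**2 = ((100 - 77) + 132)**2 = (23 + 132)**2 = 155**2 = 24025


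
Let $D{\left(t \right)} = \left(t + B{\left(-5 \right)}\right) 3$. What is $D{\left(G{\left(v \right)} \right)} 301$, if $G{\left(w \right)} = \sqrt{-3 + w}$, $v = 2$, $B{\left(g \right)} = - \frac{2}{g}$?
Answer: $\frac{1806}{5} + 903 i \approx 361.2 + 903.0 i$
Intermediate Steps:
$D{\left(t \right)} = \frac{6}{5} + 3 t$ ($D{\left(t \right)} = \left(t - \frac{2}{-5}\right) 3 = \left(t - - \frac{2}{5}\right) 3 = \left(t + \frac{2}{5}\right) 3 = \left(\frac{2}{5} + t\right) 3 = \frac{6}{5} + 3 t$)
$D{\left(G{\left(v \right)} \right)} 301 = \left(\frac{6}{5} + 3 \sqrt{-3 + 2}\right) 301 = \left(\frac{6}{5} + 3 \sqrt{-1}\right) 301 = \left(\frac{6}{5} + 3 i\right) 301 = \frac{1806}{5} + 903 i$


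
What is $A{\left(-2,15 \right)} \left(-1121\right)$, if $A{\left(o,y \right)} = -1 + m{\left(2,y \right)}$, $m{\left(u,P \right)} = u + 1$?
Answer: $-2242$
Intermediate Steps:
$m{\left(u,P \right)} = 1 + u$
$A{\left(o,y \right)} = 2$ ($A{\left(o,y \right)} = -1 + \left(1 + 2\right) = -1 + 3 = 2$)
$A{\left(-2,15 \right)} \left(-1121\right) = 2 \left(-1121\right) = -2242$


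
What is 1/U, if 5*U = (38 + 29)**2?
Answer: 5/4489 ≈ 0.0011138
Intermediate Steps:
U = 4489/5 (U = (38 + 29)**2/5 = (1/5)*67**2 = (1/5)*4489 = 4489/5 ≈ 897.80)
1/U = 1/(4489/5) = 5/4489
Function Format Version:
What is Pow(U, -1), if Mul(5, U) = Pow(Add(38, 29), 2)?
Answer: Rational(5, 4489) ≈ 0.0011138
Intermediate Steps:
U = Rational(4489, 5) (U = Mul(Rational(1, 5), Pow(Add(38, 29), 2)) = Mul(Rational(1, 5), Pow(67, 2)) = Mul(Rational(1, 5), 4489) = Rational(4489, 5) ≈ 897.80)
Pow(U, -1) = Pow(Rational(4489, 5), -1) = Rational(5, 4489)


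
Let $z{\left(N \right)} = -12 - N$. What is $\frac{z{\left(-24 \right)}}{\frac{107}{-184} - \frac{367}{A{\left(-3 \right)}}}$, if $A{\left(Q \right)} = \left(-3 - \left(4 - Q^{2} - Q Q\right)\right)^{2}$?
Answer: $- \frac{89056}{26825} \approx -3.3199$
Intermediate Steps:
$A{\left(Q \right)} = \left(-7 + 2 Q^{2}\right)^{2}$ ($A{\left(Q \right)} = \left(-3 + \left(\left(Q^{2} + Q^{2}\right) - 4\right)\right)^{2} = \left(-3 + \left(2 Q^{2} - 4\right)\right)^{2} = \left(-3 + \left(-4 + 2 Q^{2}\right)\right)^{2} = \left(-7 + 2 Q^{2}\right)^{2}$)
$\frac{z{\left(-24 \right)}}{\frac{107}{-184} - \frac{367}{A{\left(-3 \right)}}} = \frac{-12 - -24}{\frac{107}{-184} - \frac{367}{\left(-7 + 2 \left(-3\right)^{2}\right)^{2}}} = \frac{-12 + 24}{107 \left(- \frac{1}{184}\right) - \frac{367}{\left(-7 + 2 \cdot 9\right)^{2}}} = \frac{12}{- \frac{107}{184} - \frac{367}{\left(-7 + 18\right)^{2}}} = \frac{12}{- \frac{107}{184} - \frac{367}{11^{2}}} = \frac{12}{- \frac{107}{184} - \frac{367}{121}} = \frac{12}{- \frac{80475}{22264}} = 12 \left(- \frac{22264}{80475}\right) = - \frac{89056}{26825}$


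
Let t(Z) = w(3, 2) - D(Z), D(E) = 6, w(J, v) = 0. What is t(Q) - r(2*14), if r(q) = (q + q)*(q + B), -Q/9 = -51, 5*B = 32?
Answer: -9662/5 ≈ -1932.4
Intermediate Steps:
B = 32/5 (B = (⅕)*32 = 32/5 ≈ 6.4000)
Q = 459 (Q = -9*(-51) = 459)
t(Z) = -6 (t(Z) = 0 - 1*6 = 0 - 6 = -6)
r(q) = 2*q*(32/5 + q) (r(q) = (q + q)*(q + 32/5) = (2*q)*(32/5 + q) = 2*q*(32/5 + q))
t(Q) - r(2*14) = -6 - 2*2*14*(32 + 5*(2*14))/5 = -6 - 2*28*(32 + 5*28)/5 = -6 - 2*28*(32 + 140)/5 = -6 - 2*28*172/5 = -6 - 1*9632/5 = -6 - 9632/5 = -9662/5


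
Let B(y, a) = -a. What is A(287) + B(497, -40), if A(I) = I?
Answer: 327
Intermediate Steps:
A(287) + B(497, -40) = 287 - 1*(-40) = 287 + 40 = 327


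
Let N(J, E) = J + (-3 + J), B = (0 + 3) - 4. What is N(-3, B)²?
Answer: 81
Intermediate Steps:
B = -1 (B = 3 - 4 = -1)
N(J, E) = -3 + 2*J
N(-3, B)² = (-3 + 2*(-3))² = (-3 - 6)² = (-9)² = 81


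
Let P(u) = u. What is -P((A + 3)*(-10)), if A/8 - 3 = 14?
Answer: 1390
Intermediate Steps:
A = 136 (A = 24 + 8*14 = 24 + 112 = 136)
-P((A + 3)*(-10)) = -(136 + 3)*(-10) = -139*(-10) = -1*(-1390) = 1390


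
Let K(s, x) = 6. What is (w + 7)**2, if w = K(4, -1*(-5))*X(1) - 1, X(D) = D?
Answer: 144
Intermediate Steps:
w = 5 (w = 6*1 - 1 = 6 - 1 = 5)
(w + 7)**2 = (5 + 7)**2 = 12**2 = 144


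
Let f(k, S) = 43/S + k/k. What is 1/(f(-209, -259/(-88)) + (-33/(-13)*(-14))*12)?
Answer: -3367/1383337 ≈ -0.0024340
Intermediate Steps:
f(k, S) = 1 + 43/S (f(k, S) = 43/S + 1 = 1 + 43/S)
1/(f(-209, -259/(-88)) + (-33/(-13)*(-14))*12) = 1/((43 - 259/(-88))/((-259/(-88))) + (-33/(-13)*(-14))*12) = 1/((43 - 259*(-1/88))/((-259*(-1/88))) + (-33*(-1/13)*(-14))*12) = 1/((43 + 259/88)/(259/88) + ((33/13)*(-14))*12) = 1/((88/259)*(4043/88) - 462/13*12) = 1/(4043/259 - 5544/13) = 1/(-1383337/3367) = -3367/1383337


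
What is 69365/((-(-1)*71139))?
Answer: 69365/71139 ≈ 0.97506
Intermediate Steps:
69365/((-(-1)*71139)) = 69365/((-1*(-71139))) = 69365/71139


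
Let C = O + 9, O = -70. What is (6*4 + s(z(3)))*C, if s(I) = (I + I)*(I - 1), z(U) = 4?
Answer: -2928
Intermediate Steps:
s(I) = 2*I*(-1 + I) (s(I) = (2*I)*(-1 + I) = 2*I*(-1 + I))
C = -61 (C = -70 + 9 = -61)
(6*4 + s(z(3)))*C = (6*4 + 2*4*(-1 + 4))*(-61) = (24 + 2*4*3)*(-61) = (24 + 24)*(-61) = 48*(-61) = -2928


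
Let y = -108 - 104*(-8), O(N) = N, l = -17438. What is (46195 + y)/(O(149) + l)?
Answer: -46919/17289 ≈ -2.7138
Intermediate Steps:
y = 724 (y = -108 + 832 = 724)
(46195 + y)/(O(149) + l) = (46195 + 724)/(149 - 17438) = 46919/(-17289) = 46919*(-1/17289) = -46919/17289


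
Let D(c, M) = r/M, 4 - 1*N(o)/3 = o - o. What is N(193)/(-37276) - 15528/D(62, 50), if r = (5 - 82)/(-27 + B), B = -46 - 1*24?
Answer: -701821345431/717563 ≈ -9.7806e+5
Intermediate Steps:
B = -70 (B = -46 - 24 = -70)
r = 77/97 (r = (5 - 82)/(-27 - 70) = -77/(-97) = -77*(-1/97) = 77/97 ≈ 0.79381)
N(o) = 12 (N(o) = 12 - 3*(o - o) = 12 - 3*0 = 12 + 0 = 12)
D(c, M) = 77/(97*M)
N(193)/(-37276) - 15528/D(62, 50) = 12/(-37276) - 15528/((77/97)/50) = 12*(-1/37276) - 15528/((77/97)*(1/50)) = -3/9319 - 15528/77/4850 = -3/9319 - 15528*4850/77 = -3/9319 - 75310800/77 = -701821345431/717563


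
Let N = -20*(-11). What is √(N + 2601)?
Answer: √2821 ≈ 53.113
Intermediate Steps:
N = 220
√(N + 2601) = √(220 + 2601) = √2821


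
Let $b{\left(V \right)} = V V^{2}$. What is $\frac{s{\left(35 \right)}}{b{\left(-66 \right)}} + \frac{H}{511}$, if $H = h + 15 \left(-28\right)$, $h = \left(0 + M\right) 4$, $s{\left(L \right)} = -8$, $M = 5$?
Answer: $- \frac{14374289}{18363807} \approx -0.78275$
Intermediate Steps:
$b{\left(V \right)} = V^{3}$
$h = 20$ ($h = \left(0 + 5\right) 4 = 5 \cdot 4 = 20$)
$H = -400$ ($H = 20 + 15 \left(-28\right) = 20 - 420 = -400$)
$\frac{s{\left(35 \right)}}{b{\left(-66 \right)}} + \frac{H}{511} = - \frac{8}{\left(-66\right)^{3}} - \frac{400}{511} = - \frac{8}{-287496} - \frac{400}{511} = \left(-8\right) \left(- \frac{1}{287496}\right) - \frac{400}{511} = \frac{1}{35937} - \frac{400}{511} = - \frac{14374289}{18363807}$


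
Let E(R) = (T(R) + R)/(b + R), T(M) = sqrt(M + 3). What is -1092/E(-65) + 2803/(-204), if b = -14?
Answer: -385310047/291516 - 28756*I*sqrt(62)/1429 ≈ -1321.7 - 158.45*I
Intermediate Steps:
T(M) = sqrt(3 + M)
E(R) = (R + sqrt(3 + R))/(-14 + R) (E(R) = (sqrt(3 + R) + R)/(-14 + R) = (R + sqrt(3 + R))/(-14 + R))
-1092/E(-65) + 2803/(-204) = -1092*(-14 - 65)/(-65 + sqrt(3 - 65)) + 2803/(-204) = -1092*(-79/(-65 + sqrt(-62))) + 2803*(-1/204) = -1092*(-79/(-65 + I*sqrt(62))) - 2803/204 = -1092/(65/79 - I*sqrt(62)/79) - 2803/204 = -2803/204 - 1092/(65/79 - I*sqrt(62)/79)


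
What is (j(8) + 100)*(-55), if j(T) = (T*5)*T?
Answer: -23100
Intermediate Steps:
j(T) = 5*T² (j(T) = (5*T)*T = 5*T²)
(j(8) + 100)*(-55) = (5*8² + 100)*(-55) = (5*64 + 100)*(-55) = (320 + 100)*(-55) = 420*(-55) = -23100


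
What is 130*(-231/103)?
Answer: -30030/103 ≈ -291.55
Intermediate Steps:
130*(-231/103) = -30030/103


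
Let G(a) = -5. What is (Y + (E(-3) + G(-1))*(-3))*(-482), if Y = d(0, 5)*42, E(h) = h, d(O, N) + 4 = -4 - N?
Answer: 251604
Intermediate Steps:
d(O, N) = -8 - N (d(O, N) = -4 + (-4 - N) = -8 - N)
Y = -546 (Y = (-8 - 1*5)*42 = (-8 - 5)*42 = -13*42 = -546)
(Y + (E(-3) + G(-1))*(-3))*(-482) = (-546 + (-3 - 5)*(-3))*(-482) = (-546 - 8*(-3))*(-482) = (-546 + 24)*(-482) = -522*(-482) = 251604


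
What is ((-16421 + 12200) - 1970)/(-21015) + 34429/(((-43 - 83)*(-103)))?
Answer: 89319137/30303630 ≈ 2.9475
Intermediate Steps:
((-16421 + 12200) - 1970)/(-21015) + 34429/(((-43 - 83)*(-103))) = (-4221 - 1970)*(-1/21015) + 34429/((-126*(-103))) = -6191*(-1/21015) + 34429/12978 = 6191/21015 + 34429*(1/12978) = 6191/21015 + 34429/12978 = 89319137/30303630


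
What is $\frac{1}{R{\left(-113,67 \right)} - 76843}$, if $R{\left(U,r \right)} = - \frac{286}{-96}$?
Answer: $- \frac{48}{3688321} \approx -1.3014 \cdot 10^{-5}$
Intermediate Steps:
$R{\left(U,r \right)} = \frac{143}{48}$ ($R{\left(U,r \right)} = \left(-286\right) \left(- \frac{1}{96}\right) = \frac{143}{48}$)
$\frac{1}{R{\left(-113,67 \right)} - 76843} = \frac{1}{\frac{143}{48} - 76843} = \frac{1}{- \frac{3688321}{48}} = - \frac{48}{3688321}$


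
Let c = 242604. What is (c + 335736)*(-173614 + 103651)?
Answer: -40462401420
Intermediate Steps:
(c + 335736)*(-173614 + 103651) = (242604 + 335736)*(-173614 + 103651) = 578340*(-69963) = -40462401420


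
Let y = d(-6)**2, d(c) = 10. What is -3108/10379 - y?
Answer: -1041008/10379 ≈ -100.30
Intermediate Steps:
y = 100 (y = 10**2 = 100)
-3108/10379 - y = -3108/10379 - 1*100 = -3108*1/10379 - 100 = -3108/10379 - 100 = -1041008/10379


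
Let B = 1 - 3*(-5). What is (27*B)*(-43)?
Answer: -18576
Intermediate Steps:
B = 16 (B = 1 + 15 = 16)
(27*B)*(-43) = (27*16)*(-43) = 432*(-43) = -18576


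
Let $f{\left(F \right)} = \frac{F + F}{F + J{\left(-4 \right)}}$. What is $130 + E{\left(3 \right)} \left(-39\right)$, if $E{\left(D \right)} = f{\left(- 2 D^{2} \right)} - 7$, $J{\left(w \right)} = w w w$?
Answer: $\frac{15821}{41} \approx 385.88$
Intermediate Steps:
$J{\left(w \right)} = w^{3}$ ($J{\left(w \right)} = w^{2} w = w^{3}$)
$f{\left(F \right)} = \frac{2 F}{-64 + F}$ ($f{\left(F \right)} = \frac{F + F}{F + \left(-4\right)^{3}} = \frac{2 F}{F - 64} = \frac{2 F}{-64 + F}$)
$E{\left(D \right)} = -7 - \frac{4 D^{2}}{-64 - 2 D^{2}}$ ($E{\left(D \right)} = \frac{2 \left(- 2 D^{2}\right)}{-64 - 2 D^{2}} - 7 = - \frac{4 D^{2}}{-64 - 2 D^{2}} - 7 = -7 - \frac{4 D^{2}}{-64 - 2 D^{2}}$)
$130 + E{\left(3 \right)} \left(-39\right) = 130 + \frac{-224 - 5 \cdot 3^{2}}{32 + 3^{2}} \left(-39\right) = 130 + \frac{-224 - 45}{32 + 9} \left(-39\right) = 130 + \frac{-224 - 45}{41} \left(-39\right) = 130 + \frac{1}{41} \left(-269\right) \left(-39\right) = 130 - - \frac{10491}{41} = 130 + \frac{10491}{41} = \frac{15821}{41}$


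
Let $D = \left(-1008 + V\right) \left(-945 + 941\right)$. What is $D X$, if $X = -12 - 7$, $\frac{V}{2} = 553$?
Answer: $7448$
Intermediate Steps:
$V = 1106$ ($V = 2 \cdot 553 = 1106$)
$D = -392$ ($D = \left(-1008 + 1106\right) \left(-945 + 941\right) = 98 \left(-4\right) = -392$)
$X = -19$ ($X = -12 - 7 = -19$)
$D X = \left(-392\right) \left(-19\right) = 7448$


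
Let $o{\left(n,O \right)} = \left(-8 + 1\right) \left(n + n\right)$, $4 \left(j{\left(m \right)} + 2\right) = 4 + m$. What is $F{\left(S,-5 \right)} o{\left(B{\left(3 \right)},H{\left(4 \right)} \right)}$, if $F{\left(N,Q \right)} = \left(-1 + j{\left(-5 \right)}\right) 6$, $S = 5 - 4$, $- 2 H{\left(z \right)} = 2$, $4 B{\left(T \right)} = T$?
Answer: $\frac{819}{4} \approx 204.75$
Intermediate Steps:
$B{\left(T \right)} = \frac{T}{4}$
$H{\left(z \right)} = -1$ ($H{\left(z \right)} = \left(- \frac{1}{2}\right) 2 = -1$)
$j{\left(m \right)} = -1 + \frac{m}{4}$ ($j{\left(m \right)} = -2 + \frac{4 + m}{4} = -2 + \left(1 + \frac{m}{4}\right) = -1 + \frac{m}{4}$)
$S = 1$
$o{\left(n,O \right)} = - 14 n$ ($o{\left(n,O \right)} = - 7 \cdot 2 n = - 14 n$)
$F{\left(N,Q \right)} = - \frac{39}{2}$ ($F{\left(N,Q \right)} = \left(-1 + \left(-1 + \frac{1}{4} \left(-5\right)\right)\right) 6 = \left(-1 - \frac{9}{4}\right) 6 = \left(- \frac{13}{4}\right) 6 = - \frac{39}{2}$)
$F{\left(S,-5 \right)} o{\left(B{\left(3 \right)},H{\left(4 \right)} \right)} = - \frac{39 \left(- 14 \cdot \frac{1}{4} \cdot 3\right)}{2} = - \frac{39 \left(\left(-14\right) \frac{3}{4}\right)}{2} = \left(- \frac{39}{2}\right) \left(- \frac{21}{2}\right) = \frac{819}{4}$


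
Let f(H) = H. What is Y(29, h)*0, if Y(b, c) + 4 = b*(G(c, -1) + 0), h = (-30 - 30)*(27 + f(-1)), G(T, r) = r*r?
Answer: 0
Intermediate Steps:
G(T, r) = r²
h = -1560 (h = (-30 - 30)*(27 - 1) = -60*26 = -1560)
Y(b, c) = -4 + b (Y(b, c) = -4 + b*((-1)² + 0) = -4 + b*(1 + 0) = -4 + b*1 = -4 + b)
Y(29, h)*0 = (-4 + 29)*0 = 25*0 = 0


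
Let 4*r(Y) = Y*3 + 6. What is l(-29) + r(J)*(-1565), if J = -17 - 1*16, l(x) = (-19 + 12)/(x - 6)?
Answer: 727729/20 ≈ 36386.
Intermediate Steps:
l(x) = -7/(-6 + x)
J = -33 (J = -17 - 16 = -33)
r(Y) = 3/2 + 3*Y/4 (r(Y) = (Y*3 + 6)/4 = (3*Y + 6)/4 = (6 + 3*Y)/4 = 3/2 + 3*Y/4)
l(-29) + r(J)*(-1565) = -7/(-6 - 29) + (3/2 + (¾)*(-33))*(-1565) = -7/(-35) + (3/2 - 99/4)*(-1565) = -7*(-1/35) - 93/4*(-1565) = ⅕ + 145545/4 = 727729/20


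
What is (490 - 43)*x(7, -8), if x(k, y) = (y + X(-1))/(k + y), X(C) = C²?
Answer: 3129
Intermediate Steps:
x(k, y) = (1 + y)/(k + y) (x(k, y) = (y + (-1)²)/(k + y) = (y + 1)/(k + y) = (1 + y)/(k + y))
(490 - 43)*x(7, -8) = (490 - 43)*((1 - 8)/(7 - 8)) = 447*(-7/(-1)) = 447*(-1*(-7)) = 447*7 = 3129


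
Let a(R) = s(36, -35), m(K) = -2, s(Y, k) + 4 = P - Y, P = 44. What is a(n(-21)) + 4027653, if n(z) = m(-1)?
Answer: 4027657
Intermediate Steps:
s(Y, k) = 40 - Y (s(Y, k) = -4 + (44 - Y) = 40 - Y)
n(z) = -2
a(R) = 4 (a(R) = 40 - 1*36 = 40 - 36 = 4)
a(n(-21)) + 4027653 = 4 + 4027653 = 4027657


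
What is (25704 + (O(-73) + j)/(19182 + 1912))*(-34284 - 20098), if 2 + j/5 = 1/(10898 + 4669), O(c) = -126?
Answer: -229503678364827835/164185149 ≈ -1.3978e+9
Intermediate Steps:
j = -155665/15567 (j = -10 + 5/(10898 + 4669) = -10 + 5/15567 = -155665/15567 ≈ -9.9997)
(25704 + (O(-73) + j)/(19182 + 1912))*(-34284 - 20098) = (25704 + (-126 - 155665/15567)/(19182 + 1912))*(-34284 - 20098) = (25704 - 2117107/15567/21094)*(-54382) = (25704 - 2117107/15567*1/21094)*(-54382) = (25704 - 2117107/328370298)*(-54382) = (8440428022685/328370298)*(-54382) = -229503678364827835/164185149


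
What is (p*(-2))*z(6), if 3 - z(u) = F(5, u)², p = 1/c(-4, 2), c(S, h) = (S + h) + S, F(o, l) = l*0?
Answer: 1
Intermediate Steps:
F(o, l) = 0
c(S, h) = h + 2*S
p = -⅙ (p = 1/(2 + 2*(-4)) = 1/(2 - 8) = 1/(-6) = 1*(-⅙) = -⅙ ≈ -0.16667)
z(u) = 3 (z(u) = 3 - 1*0² = 3 - 1*0 = 3 + 0 = 3)
(p*(-2))*z(6) = -⅙*(-2)*3 = (⅓)*3 = 1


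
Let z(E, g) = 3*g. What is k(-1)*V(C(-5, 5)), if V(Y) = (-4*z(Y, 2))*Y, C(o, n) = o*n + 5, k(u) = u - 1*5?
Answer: -2880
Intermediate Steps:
k(u) = -5 + u (k(u) = u - 5 = -5 + u)
C(o, n) = 5 + n*o (C(o, n) = n*o + 5 = 5 + n*o)
V(Y) = -24*Y (V(Y) = (-12*2)*Y = (-4*6)*Y = -24*Y)
k(-1)*V(C(-5, 5)) = (-5 - 1)*(-24*(5 + 5*(-5))) = -(-144)*(5 - 25) = -(-144)*(-20) = -6*480 = -2880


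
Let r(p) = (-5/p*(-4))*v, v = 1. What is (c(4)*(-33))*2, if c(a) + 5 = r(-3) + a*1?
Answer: 506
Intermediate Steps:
r(p) = 20/p (r(p) = (-5/p*(-4))*1 = (20/p)*1 = 20/p)
c(a) = -35/3 + a (c(a) = -5 + (20/(-3) + a*1) = -5 + (20*(-⅓) + a) = -5 + (-20/3 + a) = -35/3 + a)
(c(4)*(-33))*2 = ((-35/3 + 4)*(-33))*2 = -23/3*(-33)*2 = 253*2 = 506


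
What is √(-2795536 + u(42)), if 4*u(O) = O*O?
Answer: I*√2795095 ≈ 1671.9*I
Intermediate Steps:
u(O) = O²/4 (u(O) = (O*O)/4 = O²/4)
√(-2795536 + u(42)) = √(-2795536 + (¼)*42²) = √(-2795536 + (¼)*1764) = √(-2795536 + 441) = √(-2795095) = I*√2795095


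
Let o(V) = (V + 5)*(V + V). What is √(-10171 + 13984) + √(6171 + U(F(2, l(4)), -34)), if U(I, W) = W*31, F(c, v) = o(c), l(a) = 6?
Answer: √3813 + √5117 ≈ 133.28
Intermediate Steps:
o(V) = 2*V*(5 + V) (o(V) = (5 + V)*(2*V) = 2*V*(5 + V))
F(c, v) = 2*c*(5 + c)
U(I, W) = 31*W
√(-10171 + 13984) + √(6171 + U(F(2, l(4)), -34)) = √(-10171 + 13984) + √(6171 + 31*(-34)) = √3813 + √(6171 - 1054) = √3813 + √5117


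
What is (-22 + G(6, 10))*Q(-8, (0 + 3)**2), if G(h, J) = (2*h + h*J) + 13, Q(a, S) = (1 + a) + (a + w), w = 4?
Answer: -693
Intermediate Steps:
Q(a, S) = 5 + 2*a (Q(a, S) = (1 + a) + (a + 4) = (1 + a) + (4 + a) = 5 + 2*a)
G(h, J) = 13 + 2*h + J*h (G(h, J) = (2*h + J*h) + 13 = 13 + 2*h + J*h)
(-22 + G(6, 10))*Q(-8, (0 + 3)**2) = (-22 + (13 + 2*6 + 10*6))*(5 + 2*(-8)) = (-22 + (13 + 12 + 60))*(5 - 16) = (-22 + 85)*(-11) = 63*(-11) = -693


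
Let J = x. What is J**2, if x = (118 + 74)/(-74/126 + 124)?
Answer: 146313216/60450625 ≈ 2.4204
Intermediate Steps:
x = 12096/7775 (x = 192/(-74*1/126 + 124) = 192/(-37/63 + 124) = 192/(7775/63) = 192*(63/7775) = 12096/7775 ≈ 1.5558)
J = 12096/7775 ≈ 1.5558
J**2 = (12096/7775)**2 = 146313216/60450625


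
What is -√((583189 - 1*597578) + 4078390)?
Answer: -√4064001 ≈ -2015.9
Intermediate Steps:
-√((583189 - 1*597578) + 4078390) = -√((583189 - 597578) + 4078390) = -√(-14389 + 4078390) = -√4064001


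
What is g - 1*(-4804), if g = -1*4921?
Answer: -117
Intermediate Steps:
g = -4921
g - 1*(-4804) = -4921 - 1*(-4804) = -4921 + 4804 = -117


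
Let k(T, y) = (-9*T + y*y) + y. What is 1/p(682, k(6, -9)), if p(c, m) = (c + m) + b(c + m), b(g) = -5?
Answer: 1/695 ≈ 0.0014388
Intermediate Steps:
k(T, y) = y + y² - 9*T (k(T, y) = (-9*T + y²) + y = (y² - 9*T) + y = y + y² - 9*T)
p(c, m) = -5 + c + m (p(c, m) = (c + m) - 5 = -5 + c + m)
1/p(682, k(6, -9)) = 1/(-5 + 682 + (-9 + (-9)² - 9*6)) = 1/(-5 + 682 + (-9 + 81 - 54)) = 1/(-5 + 682 + 18) = 1/695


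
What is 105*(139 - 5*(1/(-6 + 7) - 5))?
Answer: 16695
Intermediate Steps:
105*(139 - 5*(1/(-6 + 7) - 5)) = 105*(139 - 5*(1/1 - 5)) = 105*(139 - 5*(1 - 5)) = 105*(139 - 5*(-4)) = 105*(139 + 20) = 105*159 = 16695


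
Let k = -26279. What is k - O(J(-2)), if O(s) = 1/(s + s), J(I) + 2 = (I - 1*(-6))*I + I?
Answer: -630695/24 ≈ -26279.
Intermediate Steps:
J(I) = -2 + I + I*(6 + I) (J(I) = -2 + ((I - 1*(-6))*I + I) = -2 + ((I + 6)*I + I) = -2 + ((6 + I)*I + I) = -2 + (I*(6 + I) + I) = -2 + (I + I*(6 + I)) = -2 + I + I*(6 + I))
O(s) = 1/(2*s)
k - O(J(-2)) = -26279 - 1/(2*(-2 + (-2)² + 7*(-2))) = -26279 - 1/(2*(-2 + 4 - 14)) = -26279 - 1/(2*(-12)) = -26279 - (-1)/(2*12) = -26279 - 1*(-1/24) = -26279 + 1/24 = -630695/24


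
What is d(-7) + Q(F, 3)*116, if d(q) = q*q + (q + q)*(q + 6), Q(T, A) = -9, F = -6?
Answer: -981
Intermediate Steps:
d(q) = q**2 + 2*q*(6 + q) (d(q) = q**2 + (2*q)*(6 + q) = q**2 + 2*q*(6 + q))
d(-7) + Q(F, 3)*116 = 3*(-7)*(4 - 7) - 9*116 = 3*(-7)*(-3) - 1044 = 63 - 1044 = -981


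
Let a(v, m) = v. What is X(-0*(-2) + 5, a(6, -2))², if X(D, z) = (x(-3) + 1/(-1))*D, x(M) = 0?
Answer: 25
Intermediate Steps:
X(D, z) = -D (X(D, z) = (0 + 1/(-1))*D = (0 - 1)*D = -D)
X(-0*(-2) + 5, a(6, -2))² = (-(-0*(-2) + 5))² = (-(-5*0 + 5))² = (-(0 + 5))² = (-1*5)² = (-5)² = 25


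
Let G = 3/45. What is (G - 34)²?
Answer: 259081/225 ≈ 1151.5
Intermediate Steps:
G = 1/15 (G = 3*(1/45) = 1/15 ≈ 0.066667)
(G - 34)² = (1/15 - 34)² = (-509/15)² = 259081/225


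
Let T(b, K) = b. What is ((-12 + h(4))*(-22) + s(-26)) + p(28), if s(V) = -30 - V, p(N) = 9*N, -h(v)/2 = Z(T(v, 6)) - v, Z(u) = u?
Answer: 512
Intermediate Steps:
h(v) = 0 (h(v) = -2*(v - v) = -2*0 = 0)
((-12 + h(4))*(-22) + s(-26)) + p(28) = ((-12 + 0)*(-22) + (-30 - 1*(-26))) + 9*28 = (-12*(-22) + (-30 + 26)) + 252 = (264 - 4) + 252 = 260 + 252 = 512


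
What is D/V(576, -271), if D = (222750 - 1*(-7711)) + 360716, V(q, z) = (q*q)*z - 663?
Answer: -197059/29970653 ≈ -0.0065751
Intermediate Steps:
V(q, z) = -663 + z*q² (V(q, z) = q²*z - 663 = z*q² - 663 = -663 + z*q²)
D = 591177 (D = (222750 + 7711) + 360716 = 230461 + 360716 = 591177)
D/V(576, -271) = 591177/(-663 - 271*576²) = 591177/(-663 - 271*331776) = 591177/(-663 - 89911296) = 591177/(-89911959) = 591177*(-1/89911959) = -197059/29970653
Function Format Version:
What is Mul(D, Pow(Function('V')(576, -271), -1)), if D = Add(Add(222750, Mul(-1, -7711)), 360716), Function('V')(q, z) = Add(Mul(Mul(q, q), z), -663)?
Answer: Rational(-197059, 29970653) ≈ -0.0065751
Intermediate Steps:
Function('V')(q, z) = Add(-663, Mul(z, Pow(q, 2))) (Function('V')(q, z) = Add(Mul(Pow(q, 2), z), -663) = Add(Mul(z, Pow(q, 2)), -663) = Add(-663, Mul(z, Pow(q, 2))))
D = 591177 (D = Add(Add(222750, 7711), 360716) = Add(230461, 360716) = 591177)
Mul(D, Pow(Function('V')(576, -271), -1)) = Mul(591177, Pow(Add(-663, Mul(-271, Pow(576, 2))), -1)) = Mul(591177, Pow(Add(-663, Mul(-271, 331776)), -1)) = Mul(591177, Pow(Add(-663, -89911296), -1)) = Mul(591177, Pow(-89911959, -1)) = Mul(591177, Rational(-1, 89911959)) = Rational(-197059, 29970653)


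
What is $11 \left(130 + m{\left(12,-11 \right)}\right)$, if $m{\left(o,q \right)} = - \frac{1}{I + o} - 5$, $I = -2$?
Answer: $\frac{13739}{10} \approx 1373.9$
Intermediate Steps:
$m{\left(o,q \right)} = -5 - \frac{1}{-2 + o}$ ($m{\left(o,q \right)} = - \frac{1}{-2 + o} - 5 = -5 - \frac{1}{-2 + o}$)
$11 \left(130 + m{\left(12,-11 \right)}\right) = 11 \left(130 + \frac{9 - 60}{-2 + 12}\right) = 11 \left(130 + \frac{9 - 60}{10}\right) = 11 \left(130 + \frac{1}{10} \left(-51\right)\right) = 11 \left(130 - \frac{51}{10}\right) = 11 \cdot \frac{1249}{10} = \frac{13739}{10}$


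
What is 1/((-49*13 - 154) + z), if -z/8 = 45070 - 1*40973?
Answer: -1/33567 ≈ -2.9791e-5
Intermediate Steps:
z = -32776 (z = -8*(45070 - 1*40973) = -8*(45070 - 40973) = -8*4097 = -32776)
1/((-49*13 - 154) + z) = 1/((-49*13 - 154) - 32776) = 1/((-637 - 154) - 32776) = 1/(-791 - 32776) = 1/(-33567) = -1/33567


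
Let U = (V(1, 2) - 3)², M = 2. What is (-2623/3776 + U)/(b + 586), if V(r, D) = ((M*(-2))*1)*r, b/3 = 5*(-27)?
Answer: 182401/683456 ≈ 0.26688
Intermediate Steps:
b = -405 (b = 3*(5*(-27)) = 3*(-135) = -405)
V(r, D) = -4*r (V(r, D) = ((2*(-2))*1)*r = (-4*1)*r = -4*r)
U = 49 (U = (-4*1 - 3)² = (-4 - 3)² = (-7)² = 49)
(-2623/3776 + U)/(b + 586) = (-2623/3776 + 49)/(-405 + 586) = (-2623*1/3776 + 49)/181 = (-2623/3776 + 49)*(1/181) = (182401/3776)*(1/181) = 182401/683456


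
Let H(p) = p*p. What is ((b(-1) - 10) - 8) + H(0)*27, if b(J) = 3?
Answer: -15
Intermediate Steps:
H(p) = p²
((b(-1) - 10) - 8) + H(0)*27 = ((3 - 10) - 8) + 0²*27 = (-7 - 8) + 0*27 = -15 + 0 = -15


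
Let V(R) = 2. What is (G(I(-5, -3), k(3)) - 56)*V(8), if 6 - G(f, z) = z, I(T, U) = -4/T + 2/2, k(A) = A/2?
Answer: -103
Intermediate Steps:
k(A) = A/2 (k(A) = A*(½) = A/2)
I(T, U) = 1 - 4/T (I(T, U) = -4/T + 2*(½) = -4/T + 1 = 1 - 4/T)
G(f, z) = 6 - z
(G(I(-5, -3), k(3)) - 56)*V(8) = ((6 - 3/2) - 56)*2 = (9/2 - 56)*2 = -103/2*2 = -103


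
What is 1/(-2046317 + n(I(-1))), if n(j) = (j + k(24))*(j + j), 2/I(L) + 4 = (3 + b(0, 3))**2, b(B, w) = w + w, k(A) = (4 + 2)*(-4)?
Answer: -5929/12132620877 ≈ -4.8868e-7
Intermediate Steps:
k(A) = -24 (k(A) = 6*(-4) = -24)
b(B, w) = 2*w
I(L) = 2/77 (I(L) = 2/(-4 + (3 + 2*3)**2) = 2/(-4 + (3 + 6)**2) = 2/(-4 + 9**2) = 2/(-4 + 81) = 2/77)
n(j) = 2*j*(-24 + j) (n(j) = (j - 24)*(j + j) = (-24 + j)*(2*j) = 2*j*(-24 + j))
1/(-2046317 + n(I(-1))) = 1/(-2046317 + 2*(2/77)*(-24 + 2/77)) = 1/(-2046317 + 2*(2/77)*(-1846/77)) = 1/(-2046317 - 7384/5929) = 1/(-12132620877/5929) = -5929/12132620877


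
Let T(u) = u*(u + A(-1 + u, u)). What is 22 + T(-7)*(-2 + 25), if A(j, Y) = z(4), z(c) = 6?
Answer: 183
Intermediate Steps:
A(j, Y) = 6
T(u) = u*(6 + u) (T(u) = u*(u + 6) = u*(6 + u))
22 + T(-7)*(-2 + 25) = 22 + (-7*(6 - 7))*(-2 + 25) = 22 - 7*(-1)*23 = 22 + 7*23 = 22 + 161 = 183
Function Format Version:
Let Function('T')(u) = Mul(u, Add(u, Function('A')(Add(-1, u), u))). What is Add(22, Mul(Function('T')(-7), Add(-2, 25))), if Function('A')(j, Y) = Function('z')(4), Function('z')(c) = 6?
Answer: 183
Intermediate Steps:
Function('A')(j, Y) = 6
Function('T')(u) = Mul(u, Add(6, u)) (Function('T')(u) = Mul(u, Add(u, 6)) = Mul(u, Add(6, u)))
Add(22, Mul(Function('T')(-7), Add(-2, 25))) = Add(22, Mul(Mul(-7, Add(6, -7)), Add(-2, 25))) = Add(22, Mul(Mul(-7, -1), 23)) = Add(22, Mul(7, 23)) = Add(22, 161) = 183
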